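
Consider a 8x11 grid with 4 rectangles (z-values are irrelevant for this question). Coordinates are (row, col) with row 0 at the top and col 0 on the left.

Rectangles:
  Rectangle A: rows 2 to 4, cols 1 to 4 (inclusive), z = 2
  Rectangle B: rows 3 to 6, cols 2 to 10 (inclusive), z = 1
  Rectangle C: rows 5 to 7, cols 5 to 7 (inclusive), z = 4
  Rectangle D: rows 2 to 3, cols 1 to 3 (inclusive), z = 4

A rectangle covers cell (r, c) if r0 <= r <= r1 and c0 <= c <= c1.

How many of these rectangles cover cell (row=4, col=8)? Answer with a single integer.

Answer: 1

Derivation:
Check cell (4,8):
  A: rows 2-4 cols 1-4 -> outside (col miss)
  B: rows 3-6 cols 2-10 -> covers
  C: rows 5-7 cols 5-7 -> outside (row miss)
  D: rows 2-3 cols 1-3 -> outside (row miss)
Count covering = 1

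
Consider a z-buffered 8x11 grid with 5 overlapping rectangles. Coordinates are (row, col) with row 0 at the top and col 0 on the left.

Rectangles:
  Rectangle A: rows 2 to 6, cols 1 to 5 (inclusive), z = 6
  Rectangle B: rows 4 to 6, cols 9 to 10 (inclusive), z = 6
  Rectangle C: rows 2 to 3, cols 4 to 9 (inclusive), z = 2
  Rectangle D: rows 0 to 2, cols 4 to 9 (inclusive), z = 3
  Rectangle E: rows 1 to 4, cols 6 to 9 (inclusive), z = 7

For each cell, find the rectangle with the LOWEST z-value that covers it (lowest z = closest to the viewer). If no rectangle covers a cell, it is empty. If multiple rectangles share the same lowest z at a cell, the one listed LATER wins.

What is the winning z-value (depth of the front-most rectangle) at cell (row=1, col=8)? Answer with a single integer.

Answer: 3

Derivation:
Check cell (1,8):
  A: rows 2-6 cols 1-5 -> outside (row miss)
  B: rows 4-6 cols 9-10 -> outside (row miss)
  C: rows 2-3 cols 4-9 -> outside (row miss)
  D: rows 0-2 cols 4-9 z=3 -> covers; best now D (z=3)
  E: rows 1-4 cols 6-9 z=7 -> covers; best now D (z=3)
Winner: D at z=3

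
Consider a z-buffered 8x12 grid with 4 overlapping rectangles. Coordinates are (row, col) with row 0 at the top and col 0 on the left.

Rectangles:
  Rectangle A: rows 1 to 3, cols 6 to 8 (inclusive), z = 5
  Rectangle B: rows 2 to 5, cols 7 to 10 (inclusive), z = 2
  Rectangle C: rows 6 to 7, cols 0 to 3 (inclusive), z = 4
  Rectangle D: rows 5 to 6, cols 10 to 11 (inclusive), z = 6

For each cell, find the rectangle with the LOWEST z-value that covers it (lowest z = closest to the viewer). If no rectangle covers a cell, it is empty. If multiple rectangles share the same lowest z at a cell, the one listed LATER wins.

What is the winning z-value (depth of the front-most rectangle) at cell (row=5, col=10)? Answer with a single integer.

Answer: 2

Derivation:
Check cell (5,10):
  A: rows 1-3 cols 6-8 -> outside (row miss)
  B: rows 2-5 cols 7-10 z=2 -> covers; best now B (z=2)
  C: rows 6-7 cols 0-3 -> outside (row miss)
  D: rows 5-6 cols 10-11 z=6 -> covers; best now B (z=2)
Winner: B at z=2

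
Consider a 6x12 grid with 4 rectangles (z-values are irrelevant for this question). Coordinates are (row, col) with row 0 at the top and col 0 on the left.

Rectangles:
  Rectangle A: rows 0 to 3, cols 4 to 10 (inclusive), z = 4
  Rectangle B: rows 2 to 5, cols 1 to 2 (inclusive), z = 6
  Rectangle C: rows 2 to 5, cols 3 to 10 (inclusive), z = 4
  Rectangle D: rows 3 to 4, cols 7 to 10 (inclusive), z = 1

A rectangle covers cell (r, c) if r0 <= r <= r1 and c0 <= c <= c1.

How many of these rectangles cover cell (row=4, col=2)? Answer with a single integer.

Check cell (4,2):
  A: rows 0-3 cols 4-10 -> outside (row miss)
  B: rows 2-5 cols 1-2 -> covers
  C: rows 2-5 cols 3-10 -> outside (col miss)
  D: rows 3-4 cols 7-10 -> outside (col miss)
Count covering = 1

Answer: 1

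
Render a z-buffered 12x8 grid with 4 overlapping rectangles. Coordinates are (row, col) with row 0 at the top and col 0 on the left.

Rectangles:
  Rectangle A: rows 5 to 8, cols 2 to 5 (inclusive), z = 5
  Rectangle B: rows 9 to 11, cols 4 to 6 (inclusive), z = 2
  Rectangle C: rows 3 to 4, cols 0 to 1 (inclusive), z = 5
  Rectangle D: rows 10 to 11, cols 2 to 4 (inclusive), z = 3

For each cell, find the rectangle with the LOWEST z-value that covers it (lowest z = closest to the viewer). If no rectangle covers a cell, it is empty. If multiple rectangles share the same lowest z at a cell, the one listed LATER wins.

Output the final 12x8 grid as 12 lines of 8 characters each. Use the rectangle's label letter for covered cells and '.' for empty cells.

........
........
........
CC......
CC......
..AAAA..
..AAAA..
..AAAA..
..AAAA..
....BBB.
..DDBBB.
..DDBBB.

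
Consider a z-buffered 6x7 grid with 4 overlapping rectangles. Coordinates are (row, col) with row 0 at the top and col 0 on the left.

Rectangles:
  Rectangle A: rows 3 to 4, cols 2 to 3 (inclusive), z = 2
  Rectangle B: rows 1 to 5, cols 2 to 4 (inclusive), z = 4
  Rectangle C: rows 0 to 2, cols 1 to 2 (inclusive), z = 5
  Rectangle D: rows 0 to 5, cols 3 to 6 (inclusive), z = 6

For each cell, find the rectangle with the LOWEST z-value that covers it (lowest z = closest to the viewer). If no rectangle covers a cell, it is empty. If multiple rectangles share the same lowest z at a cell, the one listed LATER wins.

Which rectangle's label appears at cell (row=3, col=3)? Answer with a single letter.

Answer: A

Derivation:
Check cell (3,3):
  A: rows 3-4 cols 2-3 z=2 -> covers; best now A (z=2)
  B: rows 1-5 cols 2-4 z=4 -> covers; best now A (z=2)
  C: rows 0-2 cols 1-2 -> outside (row miss)
  D: rows 0-5 cols 3-6 z=6 -> covers; best now A (z=2)
Winner: A at z=2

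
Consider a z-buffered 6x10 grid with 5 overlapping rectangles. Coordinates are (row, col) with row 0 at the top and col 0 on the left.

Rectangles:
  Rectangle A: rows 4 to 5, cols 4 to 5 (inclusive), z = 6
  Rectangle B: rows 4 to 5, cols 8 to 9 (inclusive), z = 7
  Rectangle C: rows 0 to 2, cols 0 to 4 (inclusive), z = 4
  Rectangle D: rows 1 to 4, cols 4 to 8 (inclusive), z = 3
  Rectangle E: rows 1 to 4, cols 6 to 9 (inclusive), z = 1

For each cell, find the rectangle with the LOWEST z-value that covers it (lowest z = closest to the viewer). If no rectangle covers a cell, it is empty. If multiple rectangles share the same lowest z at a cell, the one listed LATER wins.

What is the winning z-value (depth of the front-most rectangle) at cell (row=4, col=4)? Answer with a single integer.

Answer: 3

Derivation:
Check cell (4,4):
  A: rows 4-5 cols 4-5 z=6 -> covers; best now A (z=6)
  B: rows 4-5 cols 8-9 -> outside (col miss)
  C: rows 0-2 cols 0-4 -> outside (row miss)
  D: rows 1-4 cols 4-8 z=3 -> covers; best now D (z=3)
  E: rows 1-4 cols 6-9 -> outside (col miss)
Winner: D at z=3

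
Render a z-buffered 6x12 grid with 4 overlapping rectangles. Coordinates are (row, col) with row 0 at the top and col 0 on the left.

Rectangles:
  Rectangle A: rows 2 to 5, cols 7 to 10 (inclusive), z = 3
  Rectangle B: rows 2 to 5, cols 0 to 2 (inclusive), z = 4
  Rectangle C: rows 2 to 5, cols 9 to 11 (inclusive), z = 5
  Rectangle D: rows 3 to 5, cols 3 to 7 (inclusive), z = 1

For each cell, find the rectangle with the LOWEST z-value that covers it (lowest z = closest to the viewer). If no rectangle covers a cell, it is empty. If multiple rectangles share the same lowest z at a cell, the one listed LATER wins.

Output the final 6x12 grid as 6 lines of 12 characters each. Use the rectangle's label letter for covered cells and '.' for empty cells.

............
............
BBB....AAAAC
BBBDDDDDAAAC
BBBDDDDDAAAC
BBBDDDDDAAAC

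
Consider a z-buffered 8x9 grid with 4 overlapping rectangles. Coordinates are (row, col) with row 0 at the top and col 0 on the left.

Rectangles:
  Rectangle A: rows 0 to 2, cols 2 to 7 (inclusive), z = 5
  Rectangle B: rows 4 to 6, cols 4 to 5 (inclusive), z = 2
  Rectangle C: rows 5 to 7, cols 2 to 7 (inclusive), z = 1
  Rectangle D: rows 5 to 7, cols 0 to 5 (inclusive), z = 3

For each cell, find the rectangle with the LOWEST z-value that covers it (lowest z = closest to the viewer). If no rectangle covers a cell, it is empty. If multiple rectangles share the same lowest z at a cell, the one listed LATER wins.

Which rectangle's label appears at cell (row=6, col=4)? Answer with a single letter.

Check cell (6,4):
  A: rows 0-2 cols 2-7 -> outside (row miss)
  B: rows 4-6 cols 4-5 z=2 -> covers; best now B (z=2)
  C: rows 5-7 cols 2-7 z=1 -> covers; best now C (z=1)
  D: rows 5-7 cols 0-5 z=3 -> covers; best now C (z=1)
Winner: C at z=1

Answer: C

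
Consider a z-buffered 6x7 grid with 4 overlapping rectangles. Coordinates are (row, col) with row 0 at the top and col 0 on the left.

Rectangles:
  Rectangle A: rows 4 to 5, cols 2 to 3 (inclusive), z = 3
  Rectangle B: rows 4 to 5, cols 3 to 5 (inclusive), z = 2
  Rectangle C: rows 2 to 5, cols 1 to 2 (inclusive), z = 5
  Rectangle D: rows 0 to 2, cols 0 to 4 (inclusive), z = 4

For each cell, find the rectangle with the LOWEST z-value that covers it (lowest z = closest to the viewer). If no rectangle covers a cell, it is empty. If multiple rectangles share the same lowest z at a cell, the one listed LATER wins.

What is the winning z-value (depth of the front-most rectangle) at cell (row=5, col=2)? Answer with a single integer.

Answer: 3

Derivation:
Check cell (5,2):
  A: rows 4-5 cols 2-3 z=3 -> covers; best now A (z=3)
  B: rows 4-5 cols 3-5 -> outside (col miss)
  C: rows 2-5 cols 1-2 z=5 -> covers; best now A (z=3)
  D: rows 0-2 cols 0-4 -> outside (row miss)
Winner: A at z=3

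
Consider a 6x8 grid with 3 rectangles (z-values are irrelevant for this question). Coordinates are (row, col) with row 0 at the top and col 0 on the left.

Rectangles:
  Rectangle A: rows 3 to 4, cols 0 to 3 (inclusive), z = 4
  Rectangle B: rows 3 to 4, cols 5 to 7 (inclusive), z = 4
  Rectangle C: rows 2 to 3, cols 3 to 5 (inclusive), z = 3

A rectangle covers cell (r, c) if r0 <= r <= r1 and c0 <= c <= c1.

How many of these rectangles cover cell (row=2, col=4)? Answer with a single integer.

Check cell (2,4):
  A: rows 3-4 cols 0-3 -> outside (row miss)
  B: rows 3-4 cols 5-7 -> outside (row miss)
  C: rows 2-3 cols 3-5 -> covers
Count covering = 1

Answer: 1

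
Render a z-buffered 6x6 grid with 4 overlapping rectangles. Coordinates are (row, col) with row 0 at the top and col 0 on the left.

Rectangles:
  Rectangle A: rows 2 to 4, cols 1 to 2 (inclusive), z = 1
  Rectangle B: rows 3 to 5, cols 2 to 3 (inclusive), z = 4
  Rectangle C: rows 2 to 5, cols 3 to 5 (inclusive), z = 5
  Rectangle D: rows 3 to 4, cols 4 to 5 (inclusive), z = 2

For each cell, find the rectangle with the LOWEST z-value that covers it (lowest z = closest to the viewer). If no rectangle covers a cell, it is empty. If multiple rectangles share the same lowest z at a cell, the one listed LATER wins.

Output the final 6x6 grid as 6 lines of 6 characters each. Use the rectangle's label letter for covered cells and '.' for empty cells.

......
......
.AACCC
.AABDD
.AABDD
..BBCC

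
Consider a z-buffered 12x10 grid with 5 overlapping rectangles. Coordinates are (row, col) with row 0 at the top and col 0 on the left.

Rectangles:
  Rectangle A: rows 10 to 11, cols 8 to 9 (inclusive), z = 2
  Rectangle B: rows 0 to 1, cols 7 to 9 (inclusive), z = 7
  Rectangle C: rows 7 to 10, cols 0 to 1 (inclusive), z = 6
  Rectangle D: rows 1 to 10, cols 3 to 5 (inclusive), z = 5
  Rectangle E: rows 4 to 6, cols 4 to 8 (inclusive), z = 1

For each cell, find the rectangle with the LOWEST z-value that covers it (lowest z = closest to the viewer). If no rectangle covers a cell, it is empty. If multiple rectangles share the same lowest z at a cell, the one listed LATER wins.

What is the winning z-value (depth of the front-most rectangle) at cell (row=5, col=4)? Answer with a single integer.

Answer: 1

Derivation:
Check cell (5,4):
  A: rows 10-11 cols 8-9 -> outside (row miss)
  B: rows 0-1 cols 7-9 -> outside (row miss)
  C: rows 7-10 cols 0-1 -> outside (row miss)
  D: rows 1-10 cols 3-5 z=5 -> covers; best now D (z=5)
  E: rows 4-6 cols 4-8 z=1 -> covers; best now E (z=1)
Winner: E at z=1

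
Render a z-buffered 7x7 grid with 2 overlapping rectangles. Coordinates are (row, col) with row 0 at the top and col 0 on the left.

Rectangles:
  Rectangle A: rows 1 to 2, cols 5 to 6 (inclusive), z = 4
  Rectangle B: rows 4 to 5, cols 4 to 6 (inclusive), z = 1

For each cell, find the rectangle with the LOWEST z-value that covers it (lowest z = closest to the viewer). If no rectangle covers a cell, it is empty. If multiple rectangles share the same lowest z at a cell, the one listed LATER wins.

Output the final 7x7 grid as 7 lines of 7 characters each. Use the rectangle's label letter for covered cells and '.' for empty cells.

.......
.....AA
.....AA
.......
....BBB
....BBB
.......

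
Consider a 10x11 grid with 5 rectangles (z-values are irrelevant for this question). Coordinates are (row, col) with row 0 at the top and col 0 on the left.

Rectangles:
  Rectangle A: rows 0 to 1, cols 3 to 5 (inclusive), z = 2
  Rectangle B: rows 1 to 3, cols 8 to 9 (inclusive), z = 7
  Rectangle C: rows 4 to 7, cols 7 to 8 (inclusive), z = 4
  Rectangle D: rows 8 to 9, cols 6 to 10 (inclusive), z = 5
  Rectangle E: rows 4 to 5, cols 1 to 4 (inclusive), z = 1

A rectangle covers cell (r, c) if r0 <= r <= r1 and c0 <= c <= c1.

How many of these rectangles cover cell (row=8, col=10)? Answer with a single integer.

Answer: 1

Derivation:
Check cell (8,10):
  A: rows 0-1 cols 3-5 -> outside (row miss)
  B: rows 1-3 cols 8-9 -> outside (row miss)
  C: rows 4-7 cols 7-8 -> outside (row miss)
  D: rows 8-9 cols 6-10 -> covers
  E: rows 4-5 cols 1-4 -> outside (row miss)
Count covering = 1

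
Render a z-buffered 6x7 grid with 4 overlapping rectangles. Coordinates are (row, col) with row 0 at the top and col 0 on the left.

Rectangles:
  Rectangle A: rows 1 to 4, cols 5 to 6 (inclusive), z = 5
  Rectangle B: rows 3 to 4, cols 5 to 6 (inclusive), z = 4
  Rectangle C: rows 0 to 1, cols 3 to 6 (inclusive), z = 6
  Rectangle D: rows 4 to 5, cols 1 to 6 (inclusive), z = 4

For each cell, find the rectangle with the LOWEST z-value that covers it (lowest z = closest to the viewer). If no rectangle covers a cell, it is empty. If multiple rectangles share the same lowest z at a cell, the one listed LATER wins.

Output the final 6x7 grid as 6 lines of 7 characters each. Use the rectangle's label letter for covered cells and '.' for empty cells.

...CCCC
...CCAA
.....AA
.....BB
.DDDDDD
.DDDDDD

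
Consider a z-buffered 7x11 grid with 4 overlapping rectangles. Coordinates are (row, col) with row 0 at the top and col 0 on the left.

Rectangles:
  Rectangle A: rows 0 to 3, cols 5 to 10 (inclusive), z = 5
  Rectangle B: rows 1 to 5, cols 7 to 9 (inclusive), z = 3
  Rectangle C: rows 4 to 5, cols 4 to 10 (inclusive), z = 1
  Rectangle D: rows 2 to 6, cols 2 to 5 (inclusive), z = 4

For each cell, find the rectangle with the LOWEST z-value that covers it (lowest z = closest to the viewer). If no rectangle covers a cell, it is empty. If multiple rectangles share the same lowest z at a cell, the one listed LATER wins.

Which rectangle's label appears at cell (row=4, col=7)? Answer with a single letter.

Check cell (4,7):
  A: rows 0-3 cols 5-10 -> outside (row miss)
  B: rows 1-5 cols 7-9 z=3 -> covers; best now B (z=3)
  C: rows 4-5 cols 4-10 z=1 -> covers; best now C (z=1)
  D: rows 2-6 cols 2-5 -> outside (col miss)
Winner: C at z=1

Answer: C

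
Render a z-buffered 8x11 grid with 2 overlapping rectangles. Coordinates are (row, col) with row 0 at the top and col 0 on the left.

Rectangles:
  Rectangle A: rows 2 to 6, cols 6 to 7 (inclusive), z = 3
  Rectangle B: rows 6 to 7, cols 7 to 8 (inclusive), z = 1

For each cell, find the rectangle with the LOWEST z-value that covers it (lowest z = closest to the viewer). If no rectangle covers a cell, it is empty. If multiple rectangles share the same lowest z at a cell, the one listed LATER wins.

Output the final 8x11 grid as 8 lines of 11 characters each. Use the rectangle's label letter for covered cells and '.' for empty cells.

...........
...........
......AA...
......AA...
......AA...
......AA...
......ABB..
.......BB..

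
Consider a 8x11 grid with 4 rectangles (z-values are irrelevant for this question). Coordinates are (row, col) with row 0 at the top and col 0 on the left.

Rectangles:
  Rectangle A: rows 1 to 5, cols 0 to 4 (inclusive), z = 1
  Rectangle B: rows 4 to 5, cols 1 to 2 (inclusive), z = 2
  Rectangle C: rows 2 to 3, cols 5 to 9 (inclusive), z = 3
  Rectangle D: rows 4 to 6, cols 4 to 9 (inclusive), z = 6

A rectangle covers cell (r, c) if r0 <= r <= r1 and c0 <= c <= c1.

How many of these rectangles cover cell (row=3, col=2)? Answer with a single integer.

Check cell (3,2):
  A: rows 1-5 cols 0-4 -> covers
  B: rows 4-5 cols 1-2 -> outside (row miss)
  C: rows 2-3 cols 5-9 -> outside (col miss)
  D: rows 4-6 cols 4-9 -> outside (row miss)
Count covering = 1

Answer: 1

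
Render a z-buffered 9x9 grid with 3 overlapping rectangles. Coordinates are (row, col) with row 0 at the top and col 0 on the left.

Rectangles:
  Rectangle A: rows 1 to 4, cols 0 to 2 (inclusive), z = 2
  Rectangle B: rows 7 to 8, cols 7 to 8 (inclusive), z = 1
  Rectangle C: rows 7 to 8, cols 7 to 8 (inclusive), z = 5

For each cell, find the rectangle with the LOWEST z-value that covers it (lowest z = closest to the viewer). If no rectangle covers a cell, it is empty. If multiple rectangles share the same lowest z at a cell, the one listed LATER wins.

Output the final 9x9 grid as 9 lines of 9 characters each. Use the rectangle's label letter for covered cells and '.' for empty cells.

.........
AAA......
AAA......
AAA......
AAA......
.........
.........
.......BB
.......BB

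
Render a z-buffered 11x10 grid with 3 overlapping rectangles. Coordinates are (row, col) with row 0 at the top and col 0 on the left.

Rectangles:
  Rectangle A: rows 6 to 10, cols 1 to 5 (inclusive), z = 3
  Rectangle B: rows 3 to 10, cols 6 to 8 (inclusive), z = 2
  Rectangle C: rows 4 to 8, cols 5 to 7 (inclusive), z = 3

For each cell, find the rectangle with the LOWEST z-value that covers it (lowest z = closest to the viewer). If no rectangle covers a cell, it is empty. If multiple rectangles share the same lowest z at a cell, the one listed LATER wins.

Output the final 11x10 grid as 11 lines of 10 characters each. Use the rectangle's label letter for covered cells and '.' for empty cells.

..........
..........
..........
......BBB.
.....CBBB.
.....CBBB.
.AAAACBBB.
.AAAACBBB.
.AAAACBBB.
.AAAAABBB.
.AAAAABBB.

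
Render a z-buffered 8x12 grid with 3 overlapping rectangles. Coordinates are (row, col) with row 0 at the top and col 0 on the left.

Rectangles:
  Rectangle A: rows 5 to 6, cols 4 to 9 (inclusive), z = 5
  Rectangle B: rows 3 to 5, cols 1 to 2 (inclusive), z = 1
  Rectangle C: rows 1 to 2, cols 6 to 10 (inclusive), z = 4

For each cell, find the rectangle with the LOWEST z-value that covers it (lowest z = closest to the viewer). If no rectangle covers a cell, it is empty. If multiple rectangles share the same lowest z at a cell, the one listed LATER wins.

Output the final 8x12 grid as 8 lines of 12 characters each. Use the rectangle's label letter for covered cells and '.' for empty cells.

............
......CCCCC.
......CCCCC.
.BB.........
.BB.........
.BB.AAAAAA..
....AAAAAA..
............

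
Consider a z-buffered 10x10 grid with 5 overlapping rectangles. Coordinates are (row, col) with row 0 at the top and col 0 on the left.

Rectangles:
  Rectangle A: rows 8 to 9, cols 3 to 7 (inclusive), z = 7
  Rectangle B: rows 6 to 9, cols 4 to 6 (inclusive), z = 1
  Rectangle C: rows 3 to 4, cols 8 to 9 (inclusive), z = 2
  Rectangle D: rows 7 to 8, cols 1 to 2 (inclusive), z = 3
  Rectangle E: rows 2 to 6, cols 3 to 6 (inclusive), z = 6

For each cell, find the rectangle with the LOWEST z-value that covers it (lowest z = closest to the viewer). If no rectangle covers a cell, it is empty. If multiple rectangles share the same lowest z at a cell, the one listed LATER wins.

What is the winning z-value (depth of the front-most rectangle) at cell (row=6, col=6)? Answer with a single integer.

Answer: 1

Derivation:
Check cell (6,6):
  A: rows 8-9 cols 3-7 -> outside (row miss)
  B: rows 6-9 cols 4-6 z=1 -> covers; best now B (z=1)
  C: rows 3-4 cols 8-9 -> outside (row miss)
  D: rows 7-8 cols 1-2 -> outside (row miss)
  E: rows 2-6 cols 3-6 z=6 -> covers; best now B (z=1)
Winner: B at z=1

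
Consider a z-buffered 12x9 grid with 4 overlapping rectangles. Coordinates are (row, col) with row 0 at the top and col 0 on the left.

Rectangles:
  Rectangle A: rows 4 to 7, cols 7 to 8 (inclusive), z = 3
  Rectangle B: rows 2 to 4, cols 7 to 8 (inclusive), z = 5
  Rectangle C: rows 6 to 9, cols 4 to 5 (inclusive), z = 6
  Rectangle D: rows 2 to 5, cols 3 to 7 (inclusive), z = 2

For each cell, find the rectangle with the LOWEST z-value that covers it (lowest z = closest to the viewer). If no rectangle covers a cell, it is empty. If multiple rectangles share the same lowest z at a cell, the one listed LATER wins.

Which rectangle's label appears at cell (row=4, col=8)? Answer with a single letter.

Answer: A

Derivation:
Check cell (4,8):
  A: rows 4-7 cols 7-8 z=3 -> covers; best now A (z=3)
  B: rows 2-4 cols 7-8 z=5 -> covers; best now A (z=3)
  C: rows 6-9 cols 4-5 -> outside (row miss)
  D: rows 2-5 cols 3-7 -> outside (col miss)
Winner: A at z=3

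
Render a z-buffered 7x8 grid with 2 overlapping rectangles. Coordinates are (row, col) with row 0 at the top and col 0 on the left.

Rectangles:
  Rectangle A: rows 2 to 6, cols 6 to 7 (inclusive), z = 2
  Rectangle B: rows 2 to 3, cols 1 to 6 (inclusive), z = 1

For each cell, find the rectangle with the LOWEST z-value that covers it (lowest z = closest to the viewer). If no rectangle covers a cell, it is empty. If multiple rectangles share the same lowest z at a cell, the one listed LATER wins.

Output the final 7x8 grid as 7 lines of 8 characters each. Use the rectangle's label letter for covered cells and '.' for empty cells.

........
........
.BBBBBBA
.BBBBBBA
......AA
......AA
......AA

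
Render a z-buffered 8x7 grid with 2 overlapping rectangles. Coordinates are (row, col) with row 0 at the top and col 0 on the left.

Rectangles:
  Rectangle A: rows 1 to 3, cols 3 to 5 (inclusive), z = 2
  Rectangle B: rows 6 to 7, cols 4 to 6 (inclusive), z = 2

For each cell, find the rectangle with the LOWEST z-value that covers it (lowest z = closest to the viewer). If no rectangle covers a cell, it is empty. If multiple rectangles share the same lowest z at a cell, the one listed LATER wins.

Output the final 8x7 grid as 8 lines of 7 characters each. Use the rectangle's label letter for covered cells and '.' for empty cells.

.......
...AAA.
...AAA.
...AAA.
.......
.......
....BBB
....BBB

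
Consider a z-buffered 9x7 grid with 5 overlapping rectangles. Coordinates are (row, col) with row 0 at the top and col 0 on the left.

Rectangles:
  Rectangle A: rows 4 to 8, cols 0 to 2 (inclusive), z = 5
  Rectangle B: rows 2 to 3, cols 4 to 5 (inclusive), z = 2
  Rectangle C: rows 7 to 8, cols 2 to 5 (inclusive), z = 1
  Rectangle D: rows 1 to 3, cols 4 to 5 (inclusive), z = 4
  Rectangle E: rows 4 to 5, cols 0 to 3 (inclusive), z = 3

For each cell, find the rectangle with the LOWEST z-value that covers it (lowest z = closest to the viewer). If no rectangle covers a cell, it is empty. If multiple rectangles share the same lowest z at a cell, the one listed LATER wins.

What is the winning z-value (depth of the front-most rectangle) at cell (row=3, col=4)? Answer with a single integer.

Answer: 2

Derivation:
Check cell (3,4):
  A: rows 4-8 cols 0-2 -> outside (row miss)
  B: rows 2-3 cols 4-5 z=2 -> covers; best now B (z=2)
  C: rows 7-8 cols 2-5 -> outside (row miss)
  D: rows 1-3 cols 4-5 z=4 -> covers; best now B (z=2)
  E: rows 4-5 cols 0-3 -> outside (row miss)
Winner: B at z=2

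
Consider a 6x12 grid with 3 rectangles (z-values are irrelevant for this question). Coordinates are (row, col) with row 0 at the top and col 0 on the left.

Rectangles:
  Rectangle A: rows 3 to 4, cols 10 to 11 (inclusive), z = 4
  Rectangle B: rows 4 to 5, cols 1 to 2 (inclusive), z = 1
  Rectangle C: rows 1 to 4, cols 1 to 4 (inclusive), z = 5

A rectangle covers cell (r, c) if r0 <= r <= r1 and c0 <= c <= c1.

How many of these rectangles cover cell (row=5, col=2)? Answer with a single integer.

Answer: 1

Derivation:
Check cell (5,2):
  A: rows 3-4 cols 10-11 -> outside (row miss)
  B: rows 4-5 cols 1-2 -> covers
  C: rows 1-4 cols 1-4 -> outside (row miss)
Count covering = 1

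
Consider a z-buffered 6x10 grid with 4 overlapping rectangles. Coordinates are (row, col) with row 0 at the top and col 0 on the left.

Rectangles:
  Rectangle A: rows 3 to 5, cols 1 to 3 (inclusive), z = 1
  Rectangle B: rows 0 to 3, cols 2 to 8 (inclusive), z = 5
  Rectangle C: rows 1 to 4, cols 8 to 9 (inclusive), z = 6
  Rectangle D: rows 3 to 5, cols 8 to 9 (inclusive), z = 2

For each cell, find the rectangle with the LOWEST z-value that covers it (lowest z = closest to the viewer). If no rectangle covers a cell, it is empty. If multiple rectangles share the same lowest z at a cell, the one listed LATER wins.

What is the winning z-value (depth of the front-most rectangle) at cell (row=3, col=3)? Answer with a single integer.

Answer: 1

Derivation:
Check cell (3,3):
  A: rows 3-5 cols 1-3 z=1 -> covers; best now A (z=1)
  B: rows 0-3 cols 2-8 z=5 -> covers; best now A (z=1)
  C: rows 1-4 cols 8-9 -> outside (col miss)
  D: rows 3-5 cols 8-9 -> outside (col miss)
Winner: A at z=1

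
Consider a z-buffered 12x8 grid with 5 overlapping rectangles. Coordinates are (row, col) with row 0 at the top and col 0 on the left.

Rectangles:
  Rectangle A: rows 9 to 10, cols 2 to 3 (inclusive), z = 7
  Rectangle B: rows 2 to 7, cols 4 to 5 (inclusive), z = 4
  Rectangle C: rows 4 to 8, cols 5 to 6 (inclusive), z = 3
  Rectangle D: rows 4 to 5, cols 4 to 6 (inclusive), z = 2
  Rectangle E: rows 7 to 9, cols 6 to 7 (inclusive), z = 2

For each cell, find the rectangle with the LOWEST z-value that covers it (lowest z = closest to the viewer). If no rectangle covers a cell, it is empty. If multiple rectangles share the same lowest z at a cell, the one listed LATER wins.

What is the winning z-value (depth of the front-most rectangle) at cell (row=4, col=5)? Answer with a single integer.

Check cell (4,5):
  A: rows 9-10 cols 2-3 -> outside (row miss)
  B: rows 2-7 cols 4-5 z=4 -> covers; best now B (z=4)
  C: rows 4-8 cols 5-6 z=3 -> covers; best now C (z=3)
  D: rows 4-5 cols 4-6 z=2 -> covers; best now D (z=2)
  E: rows 7-9 cols 6-7 -> outside (row miss)
Winner: D at z=2

Answer: 2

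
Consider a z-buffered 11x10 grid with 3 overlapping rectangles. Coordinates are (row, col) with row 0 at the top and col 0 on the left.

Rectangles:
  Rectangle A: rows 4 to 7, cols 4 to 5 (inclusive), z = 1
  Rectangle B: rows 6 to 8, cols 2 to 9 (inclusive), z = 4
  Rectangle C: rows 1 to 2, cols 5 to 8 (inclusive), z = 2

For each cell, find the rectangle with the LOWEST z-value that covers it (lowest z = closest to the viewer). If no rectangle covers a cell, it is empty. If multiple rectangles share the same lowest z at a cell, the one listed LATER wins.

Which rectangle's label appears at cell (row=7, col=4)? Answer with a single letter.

Check cell (7,4):
  A: rows 4-7 cols 4-5 z=1 -> covers; best now A (z=1)
  B: rows 6-8 cols 2-9 z=4 -> covers; best now A (z=1)
  C: rows 1-2 cols 5-8 -> outside (row miss)
Winner: A at z=1

Answer: A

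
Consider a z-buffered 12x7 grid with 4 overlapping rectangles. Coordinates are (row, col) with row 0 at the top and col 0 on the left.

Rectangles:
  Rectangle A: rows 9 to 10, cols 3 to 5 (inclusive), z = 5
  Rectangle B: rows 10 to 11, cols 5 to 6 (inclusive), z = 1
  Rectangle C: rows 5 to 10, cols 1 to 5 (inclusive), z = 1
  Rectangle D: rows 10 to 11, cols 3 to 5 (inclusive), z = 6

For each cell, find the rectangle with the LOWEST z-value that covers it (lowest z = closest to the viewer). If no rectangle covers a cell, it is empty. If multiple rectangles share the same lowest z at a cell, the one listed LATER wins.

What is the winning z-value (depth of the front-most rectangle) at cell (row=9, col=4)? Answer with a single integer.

Check cell (9,4):
  A: rows 9-10 cols 3-5 z=5 -> covers; best now A (z=5)
  B: rows 10-11 cols 5-6 -> outside (row miss)
  C: rows 5-10 cols 1-5 z=1 -> covers; best now C (z=1)
  D: rows 10-11 cols 3-5 -> outside (row miss)
Winner: C at z=1

Answer: 1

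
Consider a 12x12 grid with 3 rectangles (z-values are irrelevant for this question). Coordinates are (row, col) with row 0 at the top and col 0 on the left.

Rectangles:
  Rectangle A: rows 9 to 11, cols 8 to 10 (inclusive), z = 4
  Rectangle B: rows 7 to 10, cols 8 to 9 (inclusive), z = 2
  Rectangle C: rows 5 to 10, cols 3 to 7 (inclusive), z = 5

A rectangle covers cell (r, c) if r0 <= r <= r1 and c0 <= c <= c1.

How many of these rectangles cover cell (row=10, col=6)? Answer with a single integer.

Answer: 1

Derivation:
Check cell (10,6):
  A: rows 9-11 cols 8-10 -> outside (col miss)
  B: rows 7-10 cols 8-9 -> outside (col miss)
  C: rows 5-10 cols 3-7 -> covers
Count covering = 1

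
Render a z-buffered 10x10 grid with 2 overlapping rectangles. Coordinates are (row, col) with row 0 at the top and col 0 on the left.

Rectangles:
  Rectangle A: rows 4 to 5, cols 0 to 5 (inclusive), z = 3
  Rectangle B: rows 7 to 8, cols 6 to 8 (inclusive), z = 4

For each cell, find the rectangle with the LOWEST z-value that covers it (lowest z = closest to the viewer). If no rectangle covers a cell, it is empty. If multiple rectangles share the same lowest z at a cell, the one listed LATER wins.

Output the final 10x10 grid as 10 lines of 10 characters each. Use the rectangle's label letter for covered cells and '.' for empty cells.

..........
..........
..........
..........
AAAAAA....
AAAAAA....
..........
......BBB.
......BBB.
..........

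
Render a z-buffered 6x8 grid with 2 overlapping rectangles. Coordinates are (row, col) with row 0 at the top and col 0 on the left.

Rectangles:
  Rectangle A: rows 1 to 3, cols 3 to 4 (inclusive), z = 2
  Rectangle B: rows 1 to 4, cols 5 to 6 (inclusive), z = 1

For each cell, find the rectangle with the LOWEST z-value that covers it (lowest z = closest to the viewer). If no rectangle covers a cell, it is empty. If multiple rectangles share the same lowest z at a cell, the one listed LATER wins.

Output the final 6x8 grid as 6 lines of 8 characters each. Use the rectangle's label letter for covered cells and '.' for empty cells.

........
...AABB.
...AABB.
...AABB.
.....BB.
........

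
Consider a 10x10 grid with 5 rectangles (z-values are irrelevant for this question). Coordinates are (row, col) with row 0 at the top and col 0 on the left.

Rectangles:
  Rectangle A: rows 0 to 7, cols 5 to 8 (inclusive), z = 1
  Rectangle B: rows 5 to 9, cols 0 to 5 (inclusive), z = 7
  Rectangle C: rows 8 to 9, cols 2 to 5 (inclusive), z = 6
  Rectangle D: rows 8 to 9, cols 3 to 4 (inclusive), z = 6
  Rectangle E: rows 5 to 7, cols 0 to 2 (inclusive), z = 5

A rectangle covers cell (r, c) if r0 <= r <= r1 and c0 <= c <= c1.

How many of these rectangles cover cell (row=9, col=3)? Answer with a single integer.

Answer: 3

Derivation:
Check cell (9,3):
  A: rows 0-7 cols 5-8 -> outside (row miss)
  B: rows 5-9 cols 0-5 -> covers
  C: rows 8-9 cols 2-5 -> covers
  D: rows 8-9 cols 3-4 -> covers
  E: rows 5-7 cols 0-2 -> outside (row miss)
Count covering = 3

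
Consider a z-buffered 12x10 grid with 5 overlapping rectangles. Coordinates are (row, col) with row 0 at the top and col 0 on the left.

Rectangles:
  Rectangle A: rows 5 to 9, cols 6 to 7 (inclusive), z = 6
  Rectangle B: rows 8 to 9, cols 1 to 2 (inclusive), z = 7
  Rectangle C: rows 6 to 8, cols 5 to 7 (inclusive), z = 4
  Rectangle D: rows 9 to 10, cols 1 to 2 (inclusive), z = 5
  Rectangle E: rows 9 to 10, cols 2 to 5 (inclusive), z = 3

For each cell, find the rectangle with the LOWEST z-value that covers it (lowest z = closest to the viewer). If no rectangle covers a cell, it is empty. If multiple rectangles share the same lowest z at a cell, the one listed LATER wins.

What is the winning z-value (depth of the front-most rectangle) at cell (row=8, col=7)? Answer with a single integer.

Answer: 4

Derivation:
Check cell (8,7):
  A: rows 5-9 cols 6-7 z=6 -> covers; best now A (z=6)
  B: rows 8-9 cols 1-2 -> outside (col miss)
  C: rows 6-8 cols 5-7 z=4 -> covers; best now C (z=4)
  D: rows 9-10 cols 1-2 -> outside (row miss)
  E: rows 9-10 cols 2-5 -> outside (row miss)
Winner: C at z=4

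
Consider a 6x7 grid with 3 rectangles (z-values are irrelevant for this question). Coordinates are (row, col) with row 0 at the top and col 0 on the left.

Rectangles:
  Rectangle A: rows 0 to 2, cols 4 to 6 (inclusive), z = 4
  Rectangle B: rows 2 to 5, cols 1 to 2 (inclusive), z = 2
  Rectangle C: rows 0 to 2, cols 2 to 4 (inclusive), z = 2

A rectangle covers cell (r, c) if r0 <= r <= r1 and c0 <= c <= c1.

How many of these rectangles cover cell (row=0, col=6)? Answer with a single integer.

Check cell (0,6):
  A: rows 0-2 cols 4-6 -> covers
  B: rows 2-5 cols 1-2 -> outside (row miss)
  C: rows 0-2 cols 2-4 -> outside (col miss)
Count covering = 1

Answer: 1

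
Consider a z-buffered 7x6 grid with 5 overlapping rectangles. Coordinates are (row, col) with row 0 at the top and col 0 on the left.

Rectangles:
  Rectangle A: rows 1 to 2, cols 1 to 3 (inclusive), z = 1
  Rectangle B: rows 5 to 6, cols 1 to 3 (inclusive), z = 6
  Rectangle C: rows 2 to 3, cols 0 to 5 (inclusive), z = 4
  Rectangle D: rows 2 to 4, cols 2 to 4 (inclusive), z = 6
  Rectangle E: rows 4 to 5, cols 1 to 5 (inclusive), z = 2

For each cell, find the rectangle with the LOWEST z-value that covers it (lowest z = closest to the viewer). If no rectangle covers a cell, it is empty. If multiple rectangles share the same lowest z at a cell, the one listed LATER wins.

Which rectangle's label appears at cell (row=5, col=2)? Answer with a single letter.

Check cell (5,2):
  A: rows 1-2 cols 1-3 -> outside (row miss)
  B: rows 5-6 cols 1-3 z=6 -> covers; best now B (z=6)
  C: rows 2-3 cols 0-5 -> outside (row miss)
  D: rows 2-4 cols 2-4 -> outside (row miss)
  E: rows 4-5 cols 1-5 z=2 -> covers; best now E (z=2)
Winner: E at z=2

Answer: E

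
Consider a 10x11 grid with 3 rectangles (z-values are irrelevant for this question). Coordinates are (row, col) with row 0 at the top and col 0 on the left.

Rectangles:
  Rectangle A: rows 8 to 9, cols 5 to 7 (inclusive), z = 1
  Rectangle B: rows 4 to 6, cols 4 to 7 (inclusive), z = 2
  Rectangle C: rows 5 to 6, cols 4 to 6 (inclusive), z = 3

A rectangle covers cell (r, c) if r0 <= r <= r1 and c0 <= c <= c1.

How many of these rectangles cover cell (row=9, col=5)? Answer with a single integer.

Answer: 1

Derivation:
Check cell (9,5):
  A: rows 8-9 cols 5-7 -> covers
  B: rows 4-6 cols 4-7 -> outside (row miss)
  C: rows 5-6 cols 4-6 -> outside (row miss)
Count covering = 1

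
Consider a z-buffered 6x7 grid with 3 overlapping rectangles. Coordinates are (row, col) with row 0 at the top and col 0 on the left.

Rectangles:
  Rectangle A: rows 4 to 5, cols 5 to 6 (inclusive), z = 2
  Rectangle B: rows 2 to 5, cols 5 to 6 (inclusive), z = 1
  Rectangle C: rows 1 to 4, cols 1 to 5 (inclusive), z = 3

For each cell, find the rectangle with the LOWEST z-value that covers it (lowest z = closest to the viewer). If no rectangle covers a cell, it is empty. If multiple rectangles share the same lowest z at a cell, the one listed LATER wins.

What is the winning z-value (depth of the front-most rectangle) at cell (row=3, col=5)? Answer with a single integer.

Check cell (3,5):
  A: rows 4-5 cols 5-6 -> outside (row miss)
  B: rows 2-5 cols 5-6 z=1 -> covers; best now B (z=1)
  C: rows 1-4 cols 1-5 z=3 -> covers; best now B (z=1)
Winner: B at z=1

Answer: 1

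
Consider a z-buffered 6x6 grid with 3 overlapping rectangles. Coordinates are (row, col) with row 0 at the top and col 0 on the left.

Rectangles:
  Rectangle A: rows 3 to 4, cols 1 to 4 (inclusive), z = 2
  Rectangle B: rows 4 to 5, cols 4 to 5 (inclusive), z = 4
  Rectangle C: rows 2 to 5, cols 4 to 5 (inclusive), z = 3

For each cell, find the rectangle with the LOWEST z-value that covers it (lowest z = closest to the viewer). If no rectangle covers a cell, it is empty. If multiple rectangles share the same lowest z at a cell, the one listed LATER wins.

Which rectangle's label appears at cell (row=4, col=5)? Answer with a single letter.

Answer: C

Derivation:
Check cell (4,5):
  A: rows 3-4 cols 1-4 -> outside (col miss)
  B: rows 4-5 cols 4-5 z=4 -> covers; best now B (z=4)
  C: rows 2-5 cols 4-5 z=3 -> covers; best now C (z=3)
Winner: C at z=3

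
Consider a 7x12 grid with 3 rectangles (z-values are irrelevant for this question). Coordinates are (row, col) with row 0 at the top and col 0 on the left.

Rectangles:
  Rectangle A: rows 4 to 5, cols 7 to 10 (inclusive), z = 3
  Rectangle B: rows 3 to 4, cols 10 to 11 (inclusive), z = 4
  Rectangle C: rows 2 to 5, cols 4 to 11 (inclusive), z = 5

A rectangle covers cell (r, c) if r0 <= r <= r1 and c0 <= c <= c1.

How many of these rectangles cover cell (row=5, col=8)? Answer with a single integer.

Answer: 2

Derivation:
Check cell (5,8):
  A: rows 4-5 cols 7-10 -> covers
  B: rows 3-4 cols 10-11 -> outside (row miss)
  C: rows 2-5 cols 4-11 -> covers
Count covering = 2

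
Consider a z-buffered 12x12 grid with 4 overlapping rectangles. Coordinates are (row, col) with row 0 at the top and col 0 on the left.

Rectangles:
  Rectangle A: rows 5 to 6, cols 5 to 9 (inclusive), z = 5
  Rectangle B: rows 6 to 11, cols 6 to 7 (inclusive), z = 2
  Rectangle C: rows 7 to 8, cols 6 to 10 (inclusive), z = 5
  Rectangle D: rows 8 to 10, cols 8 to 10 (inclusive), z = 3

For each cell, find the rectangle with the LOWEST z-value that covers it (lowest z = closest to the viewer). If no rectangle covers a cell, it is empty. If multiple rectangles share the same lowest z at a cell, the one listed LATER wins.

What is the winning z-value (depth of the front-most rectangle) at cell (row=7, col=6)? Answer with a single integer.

Answer: 2

Derivation:
Check cell (7,6):
  A: rows 5-6 cols 5-9 -> outside (row miss)
  B: rows 6-11 cols 6-7 z=2 -> covers; best now B (z=2)
  C: rows 7-8 cols 6-10 z=5 -> covers; best now B (z=2)
  D: rows 8-10 cols 8-10 -> outside (row miss)
Winner: B at z=2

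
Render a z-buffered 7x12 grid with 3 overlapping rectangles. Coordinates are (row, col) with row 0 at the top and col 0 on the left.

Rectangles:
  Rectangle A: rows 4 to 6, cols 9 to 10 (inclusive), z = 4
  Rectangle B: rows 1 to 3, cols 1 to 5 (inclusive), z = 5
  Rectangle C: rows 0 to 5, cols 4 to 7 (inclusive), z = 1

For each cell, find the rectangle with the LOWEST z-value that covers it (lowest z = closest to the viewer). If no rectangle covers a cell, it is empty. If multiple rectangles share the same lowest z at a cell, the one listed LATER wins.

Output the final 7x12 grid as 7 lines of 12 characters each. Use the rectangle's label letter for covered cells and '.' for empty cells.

....CCCC....
.BBBCCCC....
.BBBCCCC....
.BBBCCCC....
....CCCC.AA.
....CCCC.AA.
.........AA.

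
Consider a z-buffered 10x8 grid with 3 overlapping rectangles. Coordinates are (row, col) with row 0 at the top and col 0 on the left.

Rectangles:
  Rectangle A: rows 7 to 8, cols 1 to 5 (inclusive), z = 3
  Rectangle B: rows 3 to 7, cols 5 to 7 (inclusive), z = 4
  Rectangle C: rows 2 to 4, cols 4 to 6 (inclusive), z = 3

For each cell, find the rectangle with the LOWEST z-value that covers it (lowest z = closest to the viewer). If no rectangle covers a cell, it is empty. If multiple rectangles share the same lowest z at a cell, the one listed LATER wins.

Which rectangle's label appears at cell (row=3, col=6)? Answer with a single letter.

Answer: C

Derivation:
Check cell (3,6):
  A: rows 7-8 cols 1-5 -> outside (row miss)
  B: rows 3-7 cols 5-7 z=4 -> covers; best now B (z=4)
  C: rows 2-4 cols 4-6 z=3 -> covers; best now C (z=3)
Winner: C at z=3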